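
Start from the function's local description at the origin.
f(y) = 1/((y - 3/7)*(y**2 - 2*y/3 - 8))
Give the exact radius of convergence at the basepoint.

Denominator factor (y**2 - 2*y/3 - 8): discriminant 292/9, real irrational roots 1/3 + (1/3)*sqrt(73) and 1/3 - (1/3)*sqrt(73); poles of order 1, moduli 1/3 + (1/3)*sqrt(73) and -1/3 + (1/3)*sqrt(73).
Denominator factor (y - 3/7): pole of order 1 at 3/7, modulus 3/7.
The radius of convergence is the smallest modulus among the singular points: 3/7.

The radius of convergence is 3/7.


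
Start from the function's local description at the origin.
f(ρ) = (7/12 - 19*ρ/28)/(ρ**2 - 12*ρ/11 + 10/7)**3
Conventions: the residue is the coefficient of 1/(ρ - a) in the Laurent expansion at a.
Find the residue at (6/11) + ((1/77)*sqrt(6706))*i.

The factor ρ**2 - 12*ρ/11 + 10/7 splits as (ρ - a)(ρ - a') with a = (6/11) + ((1/77)*sqrt(6706))*i, a' = (6/11) - ((1/77)*sqrt(6706))*i. At the order-3 pole a set g(ρ) = (ρ - a)^3*f(ρ) = [7/12 - 19*ρ/28] / (ρ - a')^3.
Order-3 pole: residue = g''(a)/2; g''((6/11) + ((1/77)*sqrt(6706))*i) = -((20189939/28134973184)*sqrt(6706))*i, so the residue is -((20189939/56269946368)*sqrt(6706))*i.

The residue is -((20189939/56269946368)*sqrt(6706))*i.


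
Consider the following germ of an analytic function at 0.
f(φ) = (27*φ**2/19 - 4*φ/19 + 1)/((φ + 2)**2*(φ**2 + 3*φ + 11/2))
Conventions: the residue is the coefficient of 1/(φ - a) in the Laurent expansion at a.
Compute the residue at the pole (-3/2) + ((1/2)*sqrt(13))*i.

The factor φ**2 + 3*φ + 11/2 splits as (φ - a)(φ - a') with a = (-3/2) + ((1/2)*sqrt(13))*i, a' = (-3/2) - ((1/2)*sqrt(13))*i. At the order-1 pole a set g(φ) = (φ - a)*f(φ) = [(27*φ**2/19 - 4*φ/19 + 1)/(φ + 2)**2] / (φ - a').
Simple pole: residue = g(a) at a = (-3/2) + ((1/2)*sqrt(13))*i, which is (514/931) + ((1081/12103)*sqrt(13))*i.

The residue is (514/931) + ((1081/12103)*sqrt(13))*i.


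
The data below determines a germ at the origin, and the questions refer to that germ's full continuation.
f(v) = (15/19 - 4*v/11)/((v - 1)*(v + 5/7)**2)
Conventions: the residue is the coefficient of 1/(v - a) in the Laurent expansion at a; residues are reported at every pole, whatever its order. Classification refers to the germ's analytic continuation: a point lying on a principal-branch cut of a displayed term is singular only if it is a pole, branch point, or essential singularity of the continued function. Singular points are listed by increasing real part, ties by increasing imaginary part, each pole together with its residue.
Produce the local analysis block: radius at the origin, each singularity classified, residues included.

Radius of convergence at 0: 5/7.
At -5/7: a pole of order 2; residue -4361/30096.
At 1: a pole of order 1; residue 4361/30096.

Denominator factor (v + 5/7)^2: pole of order 2 at -5/7, modulus 5/7.
Denominator factor (v - 1): pole of order 1 at 1, modulus 1.
The radius of convergence is the smallest modulus among the singular points: 5/7.
At the order-2 pole -5/7 set g(v) = (v - (-5/7))^2*f(v) = (15/19 - 4*v/11)/(v - 1).
Order-2 pole: residue = g'(a); g'(-5/7) = -4361/30096, so the residue is -4361/30096.
At the order-1 pole 1 set g(v) = (v - (1))*f(v) = (15/19 - 4*v/11)/(v + 5/7)**2.
Simple pole: residue = g(a) at a = 1, which is 4361/30096.
List the singular points by increasing real part (a conjugate pair: the negative imaginary part first).


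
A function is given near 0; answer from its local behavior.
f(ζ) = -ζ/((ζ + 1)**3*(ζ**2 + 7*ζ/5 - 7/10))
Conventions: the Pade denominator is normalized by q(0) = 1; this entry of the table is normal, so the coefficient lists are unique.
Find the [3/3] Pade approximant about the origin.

The Pade approximant has numerator coefficients [0, 10/7, -25500/20027, 12860/20027]; denominator coefficients [1, 311/2861, -97539/20027, -97913/20027].

Taylor coefficients needed (expand at 0): a_0 = 0, a_1 = 10/7, a_2 = -10/7, a_3 = 380/49, a_4 = -40/49, a_5 = 10590/343, a_6 = 10490/343.
Write the denominator as Q(ζ) = 1 + q1*ζ + q2*ζ^2 + q3*ζ^3. Requiring Q*f - P = O(ζ^7) with deg P <= 3 kills the coefficients of ζ^4..ζ^6 in Q*f:
  ζ^4: a_4 + q1*a_3 + q2*a_2 + q3*a_1 = 0, i.e. -40/49 + (380/49)*q1 + (-10/7)*q2 + (10/7)*q3 = 0.
  ζ^5: a_5 + q1*a_4 + q2*a_3 + q3*a_2 = 0, i.e. 10590/343 + (-40/49)*q1 + (380/49)*q2 + (-10/7)*q3 = 0.
  ζ^6: a_6 + q1*a_5 + q2*a_4 + q3*a_3 = 0, i.e. 10490/343 + (10590/343)*q1 + (-40/49)*q2 + (380/49)*q3 = 0.
Solving this linear system: q1 = 311/2861, q2 = -97539/20027, q3 = -97913/20027.
The numerator is Q*f truncated at degree 3: P0 = a_0 = 0; P1 = a_1 + q1*a_0 = 10/7; P2 = a_2 + q1*a_1 + q2*a_0 = -25500/20027; P3 = a_3 + q1*a_2 + q2*a_1 + q3*a_0 = 12860/20027.


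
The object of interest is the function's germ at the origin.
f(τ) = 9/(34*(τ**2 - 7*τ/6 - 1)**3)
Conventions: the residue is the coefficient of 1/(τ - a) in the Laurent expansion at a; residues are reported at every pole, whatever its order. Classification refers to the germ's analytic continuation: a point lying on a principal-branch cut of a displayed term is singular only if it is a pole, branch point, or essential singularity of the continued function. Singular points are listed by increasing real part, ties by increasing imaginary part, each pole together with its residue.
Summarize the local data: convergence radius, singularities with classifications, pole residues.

Radius of convergence at 0: -7/12 + (1/12)*sqrt(193).
At 7/12 - (1/12)*sqrt(193): a pole of order 3; residue -(209952/122213969)*sqrt(193).
At 7/12 + (1/12)*sqrt(193): a pole of order 3; residue (209952/122213969)*sqrt(193).

Denominator factor (τ**2 - 7*τ/6 - 1)^3: discriminant 193/36, real irrational roots 7/12 + (1/12)*sqrt(193) and 7/12 - (1/12)*sqrt(193); poles of order 3, moduli 7/12 + (1/12)*sqrt(193) and -7/12 + (1/12)*sqrt(193).
The radius of convergence is the smallest modulus among the singular points: -7/12 + (1/12)*sqrt(193).
The factor τ**2 - 7*τ/6 - 1 splits as (τ - a)(τ - a') with a = 7/12 - (1/12)*sqrt(193), a' = 7/12 + (1/12)*sqrt(193). At the order-3 pole a set g(τ) = (τ - a)^3*f(τ) = [9/34] / (τ - a')^3.
Order-3 pole: residue = g''(a)/2; g''(7/12 - (1/12)*sqrt(193)) = -(419904/122213969)*sqrt(193), so the residue is -(209952/122213969)*sqrt(193).
The factor τ**2 - 7*τ/6 - 1 splits as (τ - a)(τ - a') with a = 7/12 + (1/12)*sqrt(193), a' = 7/12 - (1/12)*sqrt(193). At the order-3 pole a set g(τ) = (τ - a)^3*f(τ) = [9/34] / (τ - a')^3.
Order-3 pole: residue = g''(a)/2; g''(7/12 + (1/12)*sqrt(193)) = (419904/122213969)*sqrt(193), so the residue is (209952/122213969)*sqrt(193).
List the singular points by increasing real part (a conjugate pair: the negative imaginary part first).


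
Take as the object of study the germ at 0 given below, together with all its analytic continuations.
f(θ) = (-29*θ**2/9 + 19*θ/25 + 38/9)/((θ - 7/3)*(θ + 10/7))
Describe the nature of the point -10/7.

The point is a pole of order 1.

The denominator factor θ + 10/7 vanishes at -10/7 and appears to the power 1; the numerator there equals -2528/735, nonzero, and no other factor vanishes.
Hence a pole whose order is the multiplicity, 1.


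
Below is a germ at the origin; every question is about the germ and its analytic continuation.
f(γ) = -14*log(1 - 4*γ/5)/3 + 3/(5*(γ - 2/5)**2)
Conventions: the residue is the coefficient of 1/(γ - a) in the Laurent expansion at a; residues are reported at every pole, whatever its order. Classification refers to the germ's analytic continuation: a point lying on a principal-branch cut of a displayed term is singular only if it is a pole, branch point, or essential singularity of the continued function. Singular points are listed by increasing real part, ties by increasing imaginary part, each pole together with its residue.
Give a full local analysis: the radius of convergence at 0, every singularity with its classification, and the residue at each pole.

Denominator factor (γ - 2/5)^2: pole of order 2 at 2/5, modulus 2/5.
Branch term (-14/3)*log(1 - γ/(5/4)): its argument vanishes at γ = 5/4, a logarithmic branch point, modulus 5/4.
The radius of convergence is the smallest modulus among the singular points: 2/5.
The branch term is analytic at 2/5 and contributes nothing to the residue; only the rational part matters.
At the order-2 pole 2/5 set g(γ) = (γ - (2/5))^2*(rational part) = 3/5.
Order-2 pole: residue = g'(a); g'(2/5) = 0, so the residue is 0.
List the singular points by increasing real part (a conjugate pair: the negative imaginary part first).

Radius of convergence at 0: 2/5.
At 2/5: a pole of order 2; residue 0.
At 5/4: a logarithmic branch point.


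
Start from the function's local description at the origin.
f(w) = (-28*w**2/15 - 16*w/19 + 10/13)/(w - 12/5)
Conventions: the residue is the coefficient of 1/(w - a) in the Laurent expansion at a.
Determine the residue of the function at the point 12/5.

At the order-1 pole 12/5 set g(w) = (w - (12/5))*f(w) = -28*w**2/15 - 16*w/19 + 10/13.
Simple pole: residue = g(a) at a = 12/5, which is -370618/30875.

The residue is -370618/30875.


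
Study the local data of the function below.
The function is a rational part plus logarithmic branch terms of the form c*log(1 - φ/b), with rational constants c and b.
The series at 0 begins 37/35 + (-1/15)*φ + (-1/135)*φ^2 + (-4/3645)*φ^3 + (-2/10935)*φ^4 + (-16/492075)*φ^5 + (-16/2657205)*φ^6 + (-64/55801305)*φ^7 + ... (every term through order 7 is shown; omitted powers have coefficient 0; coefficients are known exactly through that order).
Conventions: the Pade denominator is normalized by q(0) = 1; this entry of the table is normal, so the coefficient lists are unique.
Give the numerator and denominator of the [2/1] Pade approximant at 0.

Taylor coefficients needed (read off): a_0 = 37/35, a_1 = -1/15, a_2 = -1/135, a_3 = -4/3645.
Write the denominator as Q(φ) = 1 + q1*φ. Requiring Q*f - P = O(φ^4) with deg P <= 2 kills the coefficients of φ^3..φ^3 in Q*f:
  φ^3: a_3 + q1*a_2 = 0, i.e. -4/3645 + (-1/135)*q1 = 0.
Solving this linear system: q1 = -4/27.
The numerator is Q*f truncated at degree 2: P0 = a_0 = 37/35; P1 = a_1 + q1*a_0 = -211/945; P2 = a_2 + q1*a_1 = 1/405.

The Pade approximant has numerator coefficients [37/35, -211/945, 1/405]; denominator coefficients [1, -4/27].


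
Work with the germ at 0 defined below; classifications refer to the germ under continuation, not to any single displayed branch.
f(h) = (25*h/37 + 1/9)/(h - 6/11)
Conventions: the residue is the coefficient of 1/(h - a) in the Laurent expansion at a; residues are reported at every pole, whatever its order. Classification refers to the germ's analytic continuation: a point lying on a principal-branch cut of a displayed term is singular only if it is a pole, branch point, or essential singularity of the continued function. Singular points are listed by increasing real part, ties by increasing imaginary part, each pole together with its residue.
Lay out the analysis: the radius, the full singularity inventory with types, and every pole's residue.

Denominator factor (h - 6/11): pole of order 1 at 6/11, modulus 6/11.
The radius of convergence is the smallest modulus among the singular points: 6/11.
At the order-1 pole 6/11 set g(h) = (h - (6/11))*f(h) = 25*h/37 + 1/9.
Simple pole: residue = g(a) at a = 6/11, which is 1757/3663.

Radius of convergence at 0: 6/11.
At 6/11: a pole of order 1; residue 1757/3663.


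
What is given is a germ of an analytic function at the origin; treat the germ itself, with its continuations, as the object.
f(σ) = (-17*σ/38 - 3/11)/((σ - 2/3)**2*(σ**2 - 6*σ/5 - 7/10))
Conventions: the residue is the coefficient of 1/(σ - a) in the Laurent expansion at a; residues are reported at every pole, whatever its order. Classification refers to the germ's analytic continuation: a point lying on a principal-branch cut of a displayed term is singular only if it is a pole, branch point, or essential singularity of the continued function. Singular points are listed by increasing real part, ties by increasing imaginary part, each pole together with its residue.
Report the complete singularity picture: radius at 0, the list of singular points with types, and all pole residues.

Radius of convergence at 0: -3/5 + (1/10)*sqrt(106).
At 3/5 - (1/10)*sqrt(106): a pole of order 1; residue -185661/754490 + (1082187/39987970)*sqrt(106).
At 2/3: a pole of order 2; residue 185661/377245.
At 3/5 + (1/10)*sqrt(106): a pole of order 1; residue -185661/754490 - (1082187/39987970)*sqrt(106).

Denominator factor (σ**2 - 6*σ/5 - 7/10): discriminant 106/25, real irrational roots 3/5 + (1/10)*sqrt(106) and 3/5 - (1/10)*sqrt(106); poles of order 1, moduli 3/5 + (1/10)*sqrt(106) and -3/5 + (1/10)*sqrt(106).
Denominator factor (σ - 2/3)^2: pole of order 2 at 2/3, modulus 2/3.
The radius of convergence is the smallest modulus among the singular points: -3/5 + (1/10)*sqrt(106).
The factor σ**2 - 6*σ/5 - 7/10 splits as (σ - a)(σ - a') with a = 3/5 - (1/10)*sqrt(106), a' = 3/5 + (1/10)*sqrt(106). At the order-1 pole a set g(σ) = (σ - a)*f(σ) = [(-17*σ/38 - 3/11)/(σ - 2/3)**2] / (σ - a').
Simple pole: residue = g(a) at a = 3/5 - (1/10)*sqrt(106), which is -185661/754490 + (1082187/39987970)*sqrt(106).
At the order-2 pole 2/3 set g(σ) = (σ - (2/3))^2*f(σ) = (-17*σ/38 - 3/11)/(σ**2 - 6*σ/5 - 7/10).
Order-2 pole: residue = g'(a); g'(2/3) = 185661/377245, so the residue is 185661/377245.
The factor σ**2 - 6*σ/5 - 7/10 splits as (σ - a)(σ - a') with a = 3/5 + (1/10)*sqrt(106), a' = 3/5 - (1/10)*sqrt(106). At the order-1 pole a set g(σ) = (σ - a)*f(σ) = [(-17*σ/38 - 3/11)/(σ - 2/3)**2] / (σ - a').
Simple pole: residue = g(a) at a = 3/5 + (1/10)*sqrt(106), which is -185661/754490 - (1082187/39987970)*sqrt(106).
List the singular points by increasing real part (a conjugate pair: the negative imaginary part first).


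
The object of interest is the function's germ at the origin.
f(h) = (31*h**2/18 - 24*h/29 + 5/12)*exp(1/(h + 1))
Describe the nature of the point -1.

The exponent 1/(h - (-1)) has a pole at -1, so exp(1/(h - (-1))) takes every nonzero value near it: an essential singularity (not a pole of any order).

The point is an essential singularity.


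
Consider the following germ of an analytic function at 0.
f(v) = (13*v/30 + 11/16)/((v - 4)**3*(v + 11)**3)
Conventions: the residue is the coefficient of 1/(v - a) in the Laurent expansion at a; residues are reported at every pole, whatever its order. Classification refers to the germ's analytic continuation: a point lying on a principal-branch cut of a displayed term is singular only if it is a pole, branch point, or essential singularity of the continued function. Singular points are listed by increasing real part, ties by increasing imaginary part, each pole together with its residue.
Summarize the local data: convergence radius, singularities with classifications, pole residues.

Radius of convergence at 0: 4.
At -11: a pole of order 3; residue 199/30375000.
At 4: a pole of order 3; residue -199/30375000.

Denominator factor (v - 4)^3: pole of order 3 at 4, modulus 4.
Denominator factor (v + 11)^3: pole of order 3 at -11, modulus 11.
The radius of convergence is the smallest modulus among the singular points: 4.
At the order-3 pole -11 set g(v) = (v - (-11))^3*f(v) = (13*v/30 + 11/16)/(v - 4)**3.
Order-3 pole: residue = g''(a)/2; g''(-11) = 199/15187500, so the residue is 199/30375000.
At the order-3 pole 4 set g(v) = (v - (4))^3*f(v) = (13*v/30 + 11/16)/(v + 11)**3.
Order-3 pole: residue = g''(a)/2; g''(4) = -199/15187500, so the residue is -199/30375000.
List the singular points by increasing real part (a conjugate pair: the negative imaginary part first).


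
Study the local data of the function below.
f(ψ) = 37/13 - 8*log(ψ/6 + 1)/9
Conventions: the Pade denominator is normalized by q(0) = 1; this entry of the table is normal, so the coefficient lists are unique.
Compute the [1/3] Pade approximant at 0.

The Pade approximant has numerator coefficients [37/13, 11751277/36916776]; denominator coefficients [1, 51713/315528, 2977/709938, -91/8519256].

Taylor coefficients needed (expand at 0): a_0 = 37/13, a_1 = -4/27, a_2 = 1/81, a_3 = -1/729, a_4 = 1/5832.
Write the denominator as Q(ψ) = 1 + q1*ψ + q2*ψ^2 + q3*ψ^3. Requiring Q*f - P = O(ψ^5) with deg P <= 1 kills the coefficients of ψ^2..ψ^4 in Q*f:
  ψ^2: a_2 + q1*a_1 + q2*a_0 = 0, i.e. 1/81 + (-4/27)*q1 + (37/13)*q2 = 0.
  ψ^3: a_3 + q1*a_2 + q2*a_1 + q3*a_0 = 0, i.e. -1/729 + (1/81)*q1 + (-4/27)*q2 + (37/13)*q3 = 0.
  ψ^4: a_4 + q1*a_3 + q2*a_2 + q3*a_1 = 0, i.e. 1/5832 + (-1/729)*q1 + (1/81)*q2 + (-4/27)*q3 = 0.
Solving this linear system: q1 = 51713/315528, q2 = 2977/709938, q3 = -91/8519256.
The numerator is Q*f truncated at degree 1: P0 = a_0 = 37/13; P1 = a_1 + q1*a_0 = 11751277/36916776.


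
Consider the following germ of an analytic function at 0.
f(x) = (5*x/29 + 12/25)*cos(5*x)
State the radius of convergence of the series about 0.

The factor cos(5*x) is entire and contributes no finite singular point.
The polynomial part has no poles.
No finite singular points: the Taylor series at 0 converges everywhere.

The radius of convergence is infinite.


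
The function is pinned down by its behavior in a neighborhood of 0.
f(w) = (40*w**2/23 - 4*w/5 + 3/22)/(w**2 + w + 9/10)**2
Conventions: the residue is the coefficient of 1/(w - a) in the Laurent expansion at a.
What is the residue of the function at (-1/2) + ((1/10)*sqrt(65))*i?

The factor w**2 + w + 9/10 splits as (w - a)(w - a') with a = (-1/2) + ((1/10)*sqrt(65))*i, a' = (-1/2) - ((1/10)*sqrt(65))*i. At the order-2 pole a set g(w) = (w - a)^2*f(w) = [40*w**2/23 - 4*w/5 + 3/22] / (w - a')^2.
Order-2 pole: residue = g'(a); g'((-1/2) + ((1/10)*sqrt(65))*i) = -((409/3289)*sqrt(65))*i, so the residue is -((409/3289)*sqrt(65))*i.

The residue is -((409/3289)*sqrt(65))*i.


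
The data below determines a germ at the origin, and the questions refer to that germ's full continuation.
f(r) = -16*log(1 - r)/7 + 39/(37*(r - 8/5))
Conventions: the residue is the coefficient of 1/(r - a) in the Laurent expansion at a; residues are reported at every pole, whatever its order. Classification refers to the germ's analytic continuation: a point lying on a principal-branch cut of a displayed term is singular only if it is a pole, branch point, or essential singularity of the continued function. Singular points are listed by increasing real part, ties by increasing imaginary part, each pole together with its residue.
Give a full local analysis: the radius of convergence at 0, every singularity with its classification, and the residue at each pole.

Denominator factor (r - 8/5): pole of order 1 at 8/5, modulus 8/5.
Branch term (-16/7)*log(1 - r/(1)): its argument vanishes at r = 1, a logarithmic branch point, modulus 1.
The radius of convergence is the smallest modulus among the singular points: 1.
The branch term is analytic at 8/5 and contributes nothing to the residue; only the rational part matters.
At the order-1 pole 8/5 set g(r) = (r - (8/5))*(rational part) = 39/37.
Simple pole: residue = g(a) at a = 8/5, which is 39/37.
List the singular points by increasing real part (a conjugate pair: the negative imaginary part first).

Radius of convergence at 0: 1.
At 1: a logarithmic branch point.
At 8/5: a pole of order 1; residue 39/37.


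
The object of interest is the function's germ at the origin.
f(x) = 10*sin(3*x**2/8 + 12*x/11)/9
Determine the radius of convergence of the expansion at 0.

The radius of convergence is infinite.

The factor sin(3*x**2/8 + 12*x/11) is entire and contributes no finite singular point.
The polynomial part has no poles.
No finite singular points: the Taylor series at 0 converges everywhere.


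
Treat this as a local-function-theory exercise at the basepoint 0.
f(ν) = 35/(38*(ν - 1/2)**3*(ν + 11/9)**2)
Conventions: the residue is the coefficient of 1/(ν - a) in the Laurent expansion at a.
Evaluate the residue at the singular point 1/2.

The residue is 5511240/17546899.

At the order-3 pole 1/2 set g(ν) = (ν - (1/2))^3*f(ν) = 35/(38*(ν + 11/9)**2).
Order-3 pole: residue = g''(a)/2; g''(1/2) = 11022480/17546899, so the residue is 5511240/17546899.


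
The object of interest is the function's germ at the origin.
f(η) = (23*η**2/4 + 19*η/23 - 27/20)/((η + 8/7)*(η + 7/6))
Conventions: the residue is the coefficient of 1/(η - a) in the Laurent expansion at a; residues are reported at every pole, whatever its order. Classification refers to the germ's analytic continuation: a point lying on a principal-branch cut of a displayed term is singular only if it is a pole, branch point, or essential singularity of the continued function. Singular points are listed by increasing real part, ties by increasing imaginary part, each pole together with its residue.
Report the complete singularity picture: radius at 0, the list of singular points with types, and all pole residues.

Denominator factor (η + 8/7): pole of order 1 at -8/7, modulus 8/7.
Denominator factor (η + 7/6): pole of order 1 at -7/6, modulus 7/6.
The radius of convergence is the smallest modulus among the singular points: 8/7.
At the order-1 pole -7/6 set g(η) = (η - (-7/6))*f(η) = (23*η**2/4 + 19*η/23 - 27/20)/(η + 8/7).
Simple pole: residue = g(a) at a = -7/6, which is -639023/2760.
At the order-1 pole -8/7 set g(η) = (η - (-8/7))*f(η) = (23*η**2/4 + 19*η/23 - 27/20)/(η + 7/6).
Simple pole: residue = g(a) at a = -8/7, which is 352713/1610.
List the singular points by increasing real part (a conjugate pair: the negative imaginary part first).

Radius of convergence at 0: 8/7.
At -7/6: a pole of order 1; residue -639023/2760.
At -8/7: a pole of order 1; residue 352713/1610.


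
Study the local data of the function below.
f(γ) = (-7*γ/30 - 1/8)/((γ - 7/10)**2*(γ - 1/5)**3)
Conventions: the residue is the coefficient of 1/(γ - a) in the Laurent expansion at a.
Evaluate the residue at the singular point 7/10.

The residue is 898/75.

At the order-2 pole 7/10 set g(γ) = (γ - (7/10))^2*f(γ) = (-7*γ/30 - 1/8)/(γ - 1/5)**3.
Order-2 pole: residue = g'(a); g'(7/10) = 898/75, so the residue is 898/75.


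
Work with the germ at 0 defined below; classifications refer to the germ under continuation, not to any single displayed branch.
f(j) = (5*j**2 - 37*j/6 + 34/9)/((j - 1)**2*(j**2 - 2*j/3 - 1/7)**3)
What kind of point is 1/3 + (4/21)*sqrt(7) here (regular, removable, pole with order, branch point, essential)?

The point is a pole of order 3.

The denominator factor j**2 - 2*j/3 - 1/7 vanishes at 1/3 + (4/21)*sqrt(7) and appears to the power 3; the numerator there equals 149/42 - (34/63)*sqrt(7), nonzero, and no other factor vanishes.
Hence a pole whose order is the multiplicity, 3.


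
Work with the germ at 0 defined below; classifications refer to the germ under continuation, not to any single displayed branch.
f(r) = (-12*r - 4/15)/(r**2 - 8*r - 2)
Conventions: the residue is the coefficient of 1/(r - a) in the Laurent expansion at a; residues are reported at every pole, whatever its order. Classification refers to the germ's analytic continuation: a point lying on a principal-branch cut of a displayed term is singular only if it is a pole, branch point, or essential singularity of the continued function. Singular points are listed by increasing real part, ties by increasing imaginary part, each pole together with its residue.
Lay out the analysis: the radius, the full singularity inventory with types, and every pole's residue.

Radius of convergence at 0: -4 + (3)*sqrt(2).
At 4 - (3)*sqrt(2): a pole of order 1; residue -6 + (181/45)*sqrt(2).
At 4 + (3)*sqrt(2): a pole of order 1; residue -6 - (181/45)*sqrt(2).

Denominator factor (r**2 - 8*r - 2): discriminant 72, real irrational roots 4 + (3)*sqrt(2) and 4 - (3)*sqrt(2); poles of order 1, moduli 4 + (3)*sqrt(2) and -4 + (3)*sqrt(2).
The radius of convergence is the smallest modulus among the singular points: -4 + (3)*sqrt(2).
The factor r**2 - 8*r - 2 splits as (r - a)(r - a') with a = 4 - (3)*sqrt(2), a' = 4 + (3)*sqrt(2). At the order-1 pole a set g(r) = (r - a)*f(r) = [-12*r - 4/15] / (r - a').
Simple pole: residue = g(a) at a = 4 - (3)*sqrt(2), which is -6 + (181/45)*sqrt(2).
The factor r**2 - 8*r - 2 splits as (r - a)(r - a') with a = 4 + (3)*sqrt(2), a' = 4 - (3)*sqrt(2). At the order-1 pole a set g(r) = (r - a)*f(r) = [-12*r - 4/15] / (r - a').
Simple pole: residue = g(a) at a = 4 + (3)*sqrt(2), which is -6 - (181/45)*sqrt(2).
List the singular points by increasing real part (a conjugate pair: the negative imaginary part first).


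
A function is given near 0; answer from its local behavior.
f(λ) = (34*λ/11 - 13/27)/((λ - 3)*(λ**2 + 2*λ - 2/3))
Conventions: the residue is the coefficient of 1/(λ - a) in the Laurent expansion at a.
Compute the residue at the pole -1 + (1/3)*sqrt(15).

The factor λ**2 + 2*λ - 2/3 splits as (λ - a)(λ - a') with a = -1 + (1/3)*sqrt(15), a' = -1 - (1/3)*sqrt(15). At the order-1 pole a set g(λ) = (λ - a)*f(λ) = [(34*λ/11 - 13/27)/(λ - 3)] / (λ - a').
Simple pole: residue = g(a) at a = -1 + (1/3)*sqrt(15), which is -2611/8514 + (1357/21285)*sqrt(15).

The residue is -2611/8514 + (1357/21285)*sqrt(15).


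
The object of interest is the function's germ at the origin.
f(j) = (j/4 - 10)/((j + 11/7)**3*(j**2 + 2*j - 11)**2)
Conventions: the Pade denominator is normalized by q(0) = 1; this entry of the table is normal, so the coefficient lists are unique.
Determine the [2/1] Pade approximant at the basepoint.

The Pade approximant has numerator coefficients [-3430/161051, 2279617/205501076, -19585605/2260511836]; denominator coefficients [1, 114844/109417].

Taylor coefficients needed (expand at 0): a_0 = -3430/161051, a_1 = 237013/7086244, a_2 = -3411821/77948684, a_3 = 9847873/214358881.
Write the denominator as Q(j) = 1 + q1*j. Requiring Q*f - P = O(j^4) with deg P <= 2 kills the coefficients of j^3..j^3 in Q*f:
  j^3: a_3 + q1*a_2 = 0, i.e. 9847873/214358881 + (-3411821/77948684)*q1 = 0.
Solving this linear system: q1 = 114844/109417.
The numerator is Q*f truncated at degree 2: P0 = a_0 = -3430/161051; P1 = a_1 + q1*a_0 = 2279617/205501076; P2 = a_2 + q1*a_1 = -19585605/2260511836.


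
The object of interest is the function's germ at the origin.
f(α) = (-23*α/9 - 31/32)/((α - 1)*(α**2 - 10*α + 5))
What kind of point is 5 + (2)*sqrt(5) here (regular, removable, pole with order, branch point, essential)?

The point is a pole of order 1.

The denominator factor α**2 - 10*α + 5 vanishes at 5 + (2)*sqrt(5) and appears to the power 1; the numerator there equals -3959/288 - (46/9)*sqrt(5), nonzero, and no other factor vanishes.
Hence a pole whose order is the multiplicity, 1.


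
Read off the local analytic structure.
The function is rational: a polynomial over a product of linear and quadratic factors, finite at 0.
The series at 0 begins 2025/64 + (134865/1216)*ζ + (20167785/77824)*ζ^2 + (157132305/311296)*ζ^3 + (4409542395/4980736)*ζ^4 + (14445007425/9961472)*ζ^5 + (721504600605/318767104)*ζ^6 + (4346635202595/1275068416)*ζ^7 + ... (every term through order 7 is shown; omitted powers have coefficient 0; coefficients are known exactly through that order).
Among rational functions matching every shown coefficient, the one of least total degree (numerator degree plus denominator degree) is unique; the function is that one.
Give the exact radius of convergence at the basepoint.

No rational of total degree below 4 reproduces all 8 coefficients; solving the [1/3] Pade equations on them gives f(ζ) = (-2*ζ/19 - 20)/((ζ - 8/9)**2*(ζ - 4/5)), whose expansion matches every shown term.
Denominator factor (ζ - 8/9)^2: pole of order 2 at 8/9, modulus 8/9.
Denominator factor (ζ - 4/5): pole of order 1 at 4/5, modulus 4/5.
The radius of convergence is the smallest modulus among the singular points: 4/5.

The radius of convergence is 4/5.


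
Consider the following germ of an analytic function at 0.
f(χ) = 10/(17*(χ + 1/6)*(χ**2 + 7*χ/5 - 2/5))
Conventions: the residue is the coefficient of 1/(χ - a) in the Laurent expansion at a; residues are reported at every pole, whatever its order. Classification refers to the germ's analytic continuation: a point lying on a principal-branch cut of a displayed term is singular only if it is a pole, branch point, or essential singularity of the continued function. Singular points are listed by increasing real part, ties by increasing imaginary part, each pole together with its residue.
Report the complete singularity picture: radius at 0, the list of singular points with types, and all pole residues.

Radius of convergence at 0: 1/6.
At -7/10 - (1/10)*sqrt(89): a pole of order 1; residue 900/1853 - (4800/164917)*sqrt(89).
At -1/6: a pole of order 1; residue -1800/1853.
At -7/10 + (1/10)*sqrt(89): a pole of order 1; residue 900/1853 + (4800/164917)*sqrt(89).

Denominator factor (χ + 1/6): pole of order 1 at -1/6, modulus 1/6.
Denominator factor (χ**2 + 7*χ/5 - 2/5): discriminant 89/25, real irrational roots -7/10 + (1/10)*sqrt(89) and -7/10 - (1/10)*sqrt(89); poles of order 1, moduli -7/10 + (1/10)*sqrt(89) and 7/10 + (1/10)*sqrt(89).
The radius of convergence is the smallest modulus among the singular points: 1/6.
The factor χ**2 + 7*χ/5 - 2/5 splits as (χ - a)(χ - a') with a = -7/10 - (1/10)*sqrt(89), a' = -7/10 + (1/10)*sqrt(89). At the order-1 pole a set g(χ) = (χ - a)*f(χ) = [10/(17*(χ + 1/6))] / (χ - a').
Simple pole: residue = g(a) at a = -7/10 - (1/10)*sqrt(89), which is 900/1853 - (4800/164917)*sqrt(89).
At the order-1 pole -1/6 set g(χ) = (χ - (-1/6))*f(χ) = 10/(17*(χ**2 + 7*χ/5 - 2/5)).
Simple pole: residue = g(a) at a = -1/6, which is -1800/1853.
The factor χ**2 + 7*χ/5 - 2/5 splits as (χ - a)(χ - a') with a = -7/10 + (1/10)*sqrt(89), a' = -7/10 - (1/10)*sqrt(89). At the order-1 pole a set g(χ) = (χ - a)*f(χ) = [10/(17*(χ + 1/6))] / (χ - a').
Simple pole: residue = g(a) at a = -7/10 + (1/10)*sqrt(89), which is 900/1853 + (4800/164917)*sqrt(89).
List the singular points by increasing real part (a conjugate pair: the negative imaginary part first).


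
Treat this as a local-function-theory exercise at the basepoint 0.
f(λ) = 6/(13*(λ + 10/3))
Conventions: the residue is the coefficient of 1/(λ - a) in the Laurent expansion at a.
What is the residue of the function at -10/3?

At the order-1 pole -10/3 set g(λ) = (λ - (-10/3))*f(λ) = 6/13.
Simple pole: residue = g(a) at a = -10/3, which is 6/13.

The residue is 6/13.


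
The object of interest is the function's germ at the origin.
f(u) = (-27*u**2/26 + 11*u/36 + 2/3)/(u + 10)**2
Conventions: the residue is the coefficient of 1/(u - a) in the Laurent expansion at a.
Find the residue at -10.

At the order-2 pole -10 set g(u) = (u - (-10))^2*f(u) = -27*u**2/26 + 11*u/36 + 2/3.
Order-2 pole: residue = g'(a); g'(-10) = 9863/468, so the residue is 9863/468.

The residue is 9863/468.


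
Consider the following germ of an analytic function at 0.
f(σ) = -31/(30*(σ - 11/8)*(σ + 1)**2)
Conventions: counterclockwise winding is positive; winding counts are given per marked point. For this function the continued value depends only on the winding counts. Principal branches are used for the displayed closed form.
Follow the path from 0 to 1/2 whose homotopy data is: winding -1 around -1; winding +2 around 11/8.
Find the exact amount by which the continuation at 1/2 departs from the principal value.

Continued minus principal equals 0.

The function is rational, hence single-valued: continuing it around any pole returns the same value, so the difference is 0.


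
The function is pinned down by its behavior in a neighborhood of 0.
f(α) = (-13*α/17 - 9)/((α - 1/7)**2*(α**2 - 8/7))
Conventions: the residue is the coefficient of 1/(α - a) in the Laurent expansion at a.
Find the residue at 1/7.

At the order-2 pole 1/7 set g(α) = (α - (1/7))^2*f(α) = (-13*α/17 - 9)/(α**2 - 8/7).
Order-2 pole: residue = g'(a); g'(1/7) = 141267/51425, so the residue is 141267/51425.

The residue is 141267/51425.


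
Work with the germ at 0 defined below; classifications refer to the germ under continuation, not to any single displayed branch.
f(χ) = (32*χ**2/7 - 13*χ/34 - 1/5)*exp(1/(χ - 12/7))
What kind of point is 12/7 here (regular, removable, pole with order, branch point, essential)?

The exponent 1/(χ - (12/7)) has a pole at 12/7, so exp(1/(χ - (12/7))) takes every nonzero value near it: an essential singularity (not a pole of any order).

The point is an essential singularity.


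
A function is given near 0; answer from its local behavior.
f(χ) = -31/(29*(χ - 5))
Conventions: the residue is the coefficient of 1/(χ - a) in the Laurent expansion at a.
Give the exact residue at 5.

At the order-1 pole 5 set g(χ) = (χ - (5))*f(χ) = -31/29.
Simple pole: residue = g(a) at a = 5, which is -31/29.

The residue is -31/29.


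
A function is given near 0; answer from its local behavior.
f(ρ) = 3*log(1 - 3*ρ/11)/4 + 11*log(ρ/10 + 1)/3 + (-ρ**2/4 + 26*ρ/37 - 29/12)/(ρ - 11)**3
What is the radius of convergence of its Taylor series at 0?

Denominator factor (ρ - 11)^3: pole of order 3 at 11, modulus 11.
Branch term (3/4)*log(1 - ρ/(11/3)): its argument vanishes at ρ = 11/3, a logarithmic branch point, modulus 11/3.
Branch term (11/3)*log(1 - ρ/(-10)): its argument vanishes at ρ = -10, a logarithmic branch point, modulus 10.
The radius of convergence is the smallest modulus among the singular points: 11/3.

The radius of convergence is 11/3.


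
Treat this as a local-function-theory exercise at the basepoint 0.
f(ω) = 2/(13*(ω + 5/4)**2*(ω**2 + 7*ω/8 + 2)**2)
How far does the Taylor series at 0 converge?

Denominator factor (ω**2 + 7*ω/8 + 2)^2: discriminant -463/64, complex-conjugate roots (-7/16) + ((1/16)*sqrt(463))*i and (-7/16) - ((1/16)*sqrt(463))*i; poles of order 2, moduli sqrt(2) and sqrt(2).
Denominator factor (ω + 5/4)^2: pole of order 2 at -5/4, modulus 5/4.
The radius of convergence is the smallest modulus among the singular points: 5/4.

The radius of convergence is 5/4.


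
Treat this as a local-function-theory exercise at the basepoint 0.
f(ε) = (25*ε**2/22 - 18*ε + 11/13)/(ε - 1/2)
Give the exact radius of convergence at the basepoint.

The radius of convergence is 1/2.

Denominator factor (ε - 1/2): pole of order 1 at 1/2, modulus 1/2.
The radius of convergence is the smallest modulus among the singular points: 1/2.


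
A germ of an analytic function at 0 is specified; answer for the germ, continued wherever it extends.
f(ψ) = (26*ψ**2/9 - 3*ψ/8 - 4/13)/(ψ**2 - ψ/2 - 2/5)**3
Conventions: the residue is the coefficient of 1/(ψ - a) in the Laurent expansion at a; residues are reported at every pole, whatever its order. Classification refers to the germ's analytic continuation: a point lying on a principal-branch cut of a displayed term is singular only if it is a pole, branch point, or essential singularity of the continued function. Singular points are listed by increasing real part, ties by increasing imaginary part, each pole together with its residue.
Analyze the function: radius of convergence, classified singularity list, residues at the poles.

Denominator factor (ψ**2 - ψ/2 - 2/5)^3: discriminant 37/20, real irrational roots 1/4 + (1/20)*sqrt(185) and 1/4 - (1/20)*sqrt(185); poles of order 3, moduli 1/4 + (1/20)*sqrt(185) and -1/4 + (1/20)*sqrt(185).
The radius of convergence is the smallest modulus among the singular points: -1/4 + (1/20)*sqrt(185).
The factor ψ**2 - ψ/2 - 2/5 splits as (ψ - a)(ψ - a') with a = 1/4 - (1/20)*sqrt(185), a' = 1/4 + (1/20)*sqrt(185). At the order-3 pole a set g(ψ) = (ψ - a)^3*f(ψ) = [26*ψ**2/9 - 3*ψ/8 - 4/13] / (ψ - a')^3.
Order-3 pole: residue = g''(a)/2; g''(1/4 - (1/20)*sqrt(185)) = (748340/5926401)*sqrt(185), so the residue is (374170/5926401)*sqrt(185).
The factor ψ**2 - ψ/2 - 2/5 splits as (ψ - a)(ψ - a') with a = 1/4 + (1/20)*sqrt(185), a' = 1/4 - (1/20)*sqrt(185). At the order-3 pole a set g(ψ) = (ψ - a)^3*f(ψ) = [26*ψ**2/9 - 3*ψ/8 - 4/13] / (ψ - a')^3.
Order-3 pole: residue = g''(a)/2; g''(1/4 + (1/20)*sqrt(185)) = -(748340/5926401)*sqrt(185), so the residue is -(374170/5926401)*sqrt(185).
List the singular points by increasing real part (a conjugate pair: the negative imaginary part first).

Radius of convergence at 0: -1/4 + (1/20)*sqrt(185).
At 1/4 - (1/20)*sqrt(185): a pole of order 3; residue (374170/5926401)*sqrt(185).
At 1/4 + (1/20)*sqrt(185): a pole of order 3; residue -(374170/5926401)*sqrt(185).


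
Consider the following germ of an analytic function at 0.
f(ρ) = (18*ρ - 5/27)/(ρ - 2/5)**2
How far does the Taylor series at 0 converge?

The radius of convergence is 2/5.

Denominator factor (ρ - 2/5)^2: pole of order 2 at 2/5, modulus 2/5.
The radius of convergence is the smallest modulus among the singular points: 2/5.


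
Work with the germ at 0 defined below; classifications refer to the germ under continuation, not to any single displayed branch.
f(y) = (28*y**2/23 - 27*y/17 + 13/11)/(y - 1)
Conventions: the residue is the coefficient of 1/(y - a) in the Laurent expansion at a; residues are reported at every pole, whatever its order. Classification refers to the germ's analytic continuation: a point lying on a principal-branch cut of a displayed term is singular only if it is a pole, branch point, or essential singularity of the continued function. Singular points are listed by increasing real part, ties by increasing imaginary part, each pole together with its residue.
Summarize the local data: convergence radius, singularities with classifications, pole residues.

Denominator factor (y - 1): pole of order 1 at 1, modulus 1.
The radius of convergence is the smallest modulus among the singular points: 1.
At the order-1 pole 1 set g(y) = (y - (1))*f(y) = 28*y**2/23 - 27*y/17 + 13/11.
Simple pole: residue = g(a) at a = 1, which is 3488/4301.

Radius of convergence at 0: 1.
At 1: a pole of order 1; residue 3488/4301.


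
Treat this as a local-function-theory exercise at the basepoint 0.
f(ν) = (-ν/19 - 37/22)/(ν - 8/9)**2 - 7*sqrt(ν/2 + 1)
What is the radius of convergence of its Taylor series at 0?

The radius of convergence is 8/9.

Denominator factor (ν - 8/9)^2: pole of order 2 at 8/9, modulus 8/9.
Branch term (-7)*sqrt(1 - ν/(-2)): its argument vanishes at ν = -2, a square-root branch point, modulus 2.
The radius of convergence is the smallest modulus among the singular points: 8/9.


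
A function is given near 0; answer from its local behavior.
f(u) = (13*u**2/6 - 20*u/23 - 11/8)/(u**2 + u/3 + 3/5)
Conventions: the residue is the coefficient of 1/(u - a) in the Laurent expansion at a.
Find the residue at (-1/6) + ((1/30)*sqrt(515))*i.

The residue is (-659/828) + ((59857/852840)*sqrt(515))*i.

The factor u**2 + u/3 + 3/5 splits as (u - a)(u - a') with a = (-1/6) + ((1/30)*sqrt(515))*i, a' = (-1/6) - ((1/30)*sqrt(515))*i. At the order-1 pole a set g(u) = (u - a)*f(u) = [13*u**2/6 - 20*u/23 - 11/8] / (u - a').
Simple pole: residue = g(a) at a = (-1/6) + ((1/30)*sqrt(515))*i, which is (-659/828) + ((59857/852840)*sqrt(515))*i.


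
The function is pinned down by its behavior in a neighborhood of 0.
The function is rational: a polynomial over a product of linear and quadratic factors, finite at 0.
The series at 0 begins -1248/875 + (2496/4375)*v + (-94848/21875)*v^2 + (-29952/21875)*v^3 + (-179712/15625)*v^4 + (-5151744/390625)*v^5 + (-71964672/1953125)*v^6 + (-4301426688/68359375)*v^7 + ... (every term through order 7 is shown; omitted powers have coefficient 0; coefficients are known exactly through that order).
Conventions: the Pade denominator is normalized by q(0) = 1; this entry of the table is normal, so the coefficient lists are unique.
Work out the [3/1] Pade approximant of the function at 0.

Taylor coefficients needed (read off): a_0 = -1248/875, a_1 = 2496/4375, a_2 = -94848/21875, a_3 = -29952/21875, a_4 = -179712/15625.
Write the denominator as Q(v) = 1 + q1*v. Requiring Q*f - P = O(v^5) with deg P <= 3 kills the coefficients of v^4..v^4 in Q*f:
  v^4: a_4 + q1*a_3 = 0, i.e. -179712/15625 + (-29952/21875)*q1 = 0.
Solving this linear system: q1 = -42/5.
The numerator is Q*f truncated at degree 3: P0 = a_0 = -1248/875; P1 = a_1 + q1*a_0 = 54912/4375; P2 = a_2 + q1*a_1 = -39936/4375; P3 = a_3 + q1*a_2 = 3833856/109375.

The Pade approximant has numerator coefficients [-1248/875, 54912/4375, -39936/4375, 3833856/109375]; denominator coefficients [1, -42/5].
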